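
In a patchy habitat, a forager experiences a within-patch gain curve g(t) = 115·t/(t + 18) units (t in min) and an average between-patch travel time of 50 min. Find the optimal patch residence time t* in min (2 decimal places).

Optimal t* satisfies g'(t*) = g(t*)/(T + t*).
g'(t) = 115·18/(t + 18)². Setting 115·18/(t+18)² = 115t/[(t+18)(50+t)] gives 18(50+t) = t(t+18), so t² = 18×50 = 900.
t* = √900 = 30 min.

30.00 min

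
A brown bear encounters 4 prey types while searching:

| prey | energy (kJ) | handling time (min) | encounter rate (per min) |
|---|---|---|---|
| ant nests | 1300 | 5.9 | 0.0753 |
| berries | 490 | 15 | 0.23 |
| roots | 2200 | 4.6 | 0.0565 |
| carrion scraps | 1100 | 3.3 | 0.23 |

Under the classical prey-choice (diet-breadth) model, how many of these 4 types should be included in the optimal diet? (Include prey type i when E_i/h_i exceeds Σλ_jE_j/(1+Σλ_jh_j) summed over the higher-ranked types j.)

3

Rank by E/h (kJ/min): roots 478, carrion scraps 333, ant nests 220, berries 32.7. Include each in turn until the next type's E/h falls below the running intake rate.
Rate on top 1: 98.66. carrion scraps: 333 > 98.66 → include.
Rate on top 2: 186.9. ant nests: 220 > 186.9 → include.
Rate on top 3: 192.9. berries: 32.7 < 192.9 → exclude; stop.
Optimal diet: roots, carrion scraps, ant nests — 3 of 4 types.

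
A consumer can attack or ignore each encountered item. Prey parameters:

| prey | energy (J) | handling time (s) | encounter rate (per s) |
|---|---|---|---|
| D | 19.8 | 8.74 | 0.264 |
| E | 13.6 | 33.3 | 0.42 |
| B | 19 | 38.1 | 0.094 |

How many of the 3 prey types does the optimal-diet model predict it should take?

Rank by E/h (J/s): D 2.27, B 0.499, E 0.408. Include each in turn until the next type's E/h falls below the running intake rate.
Rate on top 1: 1.58. B: 0.499 < 1.58 → exclude; stop.
Optimal diet: D — 1 of 3 types.

1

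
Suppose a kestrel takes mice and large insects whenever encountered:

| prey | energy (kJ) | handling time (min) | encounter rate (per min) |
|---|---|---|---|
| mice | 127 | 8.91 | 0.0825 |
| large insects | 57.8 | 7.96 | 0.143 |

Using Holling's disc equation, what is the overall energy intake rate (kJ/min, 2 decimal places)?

6.52 kJ/min

Energy encountered per unit search time: 0.0825×127 + 0.143×57.8 = 18.74 kJ/min.
Handling time per unit search time: 0.0825×8.91 + 0.143×7.96 = 1.873.
Rate = 18.74/(1 + 1.873) = 6.523 kJ/min.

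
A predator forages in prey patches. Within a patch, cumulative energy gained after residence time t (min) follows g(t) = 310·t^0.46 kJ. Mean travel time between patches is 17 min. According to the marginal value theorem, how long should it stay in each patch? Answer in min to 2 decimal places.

Optimal t* satisfies g'(t*) = g(t*)/(T + t*).
g'(t) = 0.46·310·t^-0.54. Setting 0.46·310·t^-0.54 = 310·t^0.46/(17+t) gives 0.46(17+t) = t, so 0.54·t = 0.46×17.
t* = 0.46×17/0.54 = 14.48 min.

14.48 min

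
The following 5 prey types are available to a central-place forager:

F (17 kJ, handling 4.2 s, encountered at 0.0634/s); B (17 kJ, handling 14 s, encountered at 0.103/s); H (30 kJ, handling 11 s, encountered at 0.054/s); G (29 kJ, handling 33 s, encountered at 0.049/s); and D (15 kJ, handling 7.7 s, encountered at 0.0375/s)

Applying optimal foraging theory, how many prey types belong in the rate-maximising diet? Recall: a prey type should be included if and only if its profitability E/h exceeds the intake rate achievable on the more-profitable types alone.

3

Rank by E/h (kJ/s): F 4.05, H 2.73, D 1.95, B 1.21, G 0.879. Include each in turn until the next type's E/h falls below the running intake rate.
Rate on top 1: 0.8512. H: 2.73 > 0.8512 → include.
Rate on top 2: 1.45. D: 1.95 > 1.45 → include.
Rate on top 3: 1.517. B: 1.21 < 1.517 → exclude; stop.
Optimal diet: F, H, D — 3 of 5 types.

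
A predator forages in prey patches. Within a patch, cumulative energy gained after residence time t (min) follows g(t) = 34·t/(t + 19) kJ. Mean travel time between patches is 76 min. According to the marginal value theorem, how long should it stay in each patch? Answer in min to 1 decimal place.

38.0 min

Optimal t* satisfies g'(t*) = g(t*)/(T + t*).
g'(t) = 34·19/(t + 19)². Setting 34·19/(t+19)² = 34t/[(t+19)(76+t)] gives 19(76+t) = t(t+19), so t² = 19×76 = 1444.
t* = √1444 = 38 min.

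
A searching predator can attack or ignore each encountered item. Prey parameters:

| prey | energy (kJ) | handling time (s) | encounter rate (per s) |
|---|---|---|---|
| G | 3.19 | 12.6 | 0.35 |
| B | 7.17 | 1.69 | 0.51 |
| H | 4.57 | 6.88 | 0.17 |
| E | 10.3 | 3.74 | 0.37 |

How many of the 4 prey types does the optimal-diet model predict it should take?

E/h in descending order: B 4.24, E 2.75, H 0.664, G 0.253 kJ/s. The optimal diet is the largest prefix of this list for which every included type satisfies E_i/h_i > R on the types above it.
Rate on top 1: 1.964. E: 2.75 > 1.964 → include.
Rate on top 2: 2.301. H: 0.664 < 2.301 → exclude; stop.
Optimal diet: B, E — 2 of 4 types.

2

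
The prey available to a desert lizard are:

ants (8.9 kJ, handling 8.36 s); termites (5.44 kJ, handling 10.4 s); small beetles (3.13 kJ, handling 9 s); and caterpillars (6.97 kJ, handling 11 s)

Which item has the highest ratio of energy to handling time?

ants

In descending order of E/h:
ants: 8.9/8.36 = 1.06 kJ/s
caterpillars: 6.97/11 = 0.634 kJ/s
termites: 5.44/10.4 = 0.523 kJ/s
small beetles: 3.13/9 = 0.348 kJ/s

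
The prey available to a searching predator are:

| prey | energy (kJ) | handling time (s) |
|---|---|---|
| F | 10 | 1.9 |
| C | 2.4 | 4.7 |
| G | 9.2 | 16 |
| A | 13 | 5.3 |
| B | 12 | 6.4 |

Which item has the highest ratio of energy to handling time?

F

In descending order of E/h:
F: 10/1.9 = 5.26 kJ/s
A: 13/5.3 = 2.45 kJ/s
B: 12/6.4 = 1.88 kJ/s
G: 9.2/16 = 0.575 kJ/s
C: 2.4/4.7 = 0.511 kJ/s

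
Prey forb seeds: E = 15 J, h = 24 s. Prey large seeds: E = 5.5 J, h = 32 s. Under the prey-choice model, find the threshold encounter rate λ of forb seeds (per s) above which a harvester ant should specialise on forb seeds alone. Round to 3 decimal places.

At the threshold, the rate on forb seeds alone equals the profitability of large seeds: λ·15/(1 + λ·24) = 5.5/32 = 0.1719.
Rearranging, λ(15 − 0.1719×24) = 0.1719, so λ = 0.1719/10.88 = 0.0158 per s.

0.016 per s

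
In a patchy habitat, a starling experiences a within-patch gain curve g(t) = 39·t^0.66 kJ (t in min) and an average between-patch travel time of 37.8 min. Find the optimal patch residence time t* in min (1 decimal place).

By the marginal value theorem, leave when the instantaneous gain rate g'(t) equals the habitat-wide average g(t)/(T + t).
g'(t) = 0.66·39·t^-0.34. Setting 0.66·39·t^-0.34 = 39·t^0.66/(37.8+t) gives 0.66(37.8+t) = t, so 0.34·t = 0.66×37.8.
t* = 0.66×37.8/0.34 = 73.38 min.

73.4 min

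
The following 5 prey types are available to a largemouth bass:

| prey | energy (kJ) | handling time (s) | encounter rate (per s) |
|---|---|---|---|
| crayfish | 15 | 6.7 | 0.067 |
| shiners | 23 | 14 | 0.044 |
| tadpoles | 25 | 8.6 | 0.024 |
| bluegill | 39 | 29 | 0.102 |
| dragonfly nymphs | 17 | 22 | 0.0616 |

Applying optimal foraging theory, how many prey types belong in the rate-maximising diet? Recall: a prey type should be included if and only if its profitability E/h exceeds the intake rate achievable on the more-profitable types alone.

4

Rank by E/h (kJ/s): tadpoles 2.91, crayfish 2.24, shiners 1.64, bluegill 1.34, dragonfly nymphs 0.773. Include each in turn until the next type's E/h falls below the running intake rate.
Rate on top 1: 0.4973. crayfish: 2.24 > 0.4973 → include.
Rate on top 2: 0.9696. shiners: 1.64 > 0.9696 → include.
Rate on top 3: 1.152. bluegill: 1.34 > 1.152 → include.
Rate on top 4: 1.261. dragonfly nymphs: 0.773 < 1.261 → exclude; stop.
Optimal diet: tadpoles, crayfish, shiners, bluegill — 4 of 5 types.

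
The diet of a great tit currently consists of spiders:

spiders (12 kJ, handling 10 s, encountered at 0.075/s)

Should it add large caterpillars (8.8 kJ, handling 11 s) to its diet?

Yes

On spiders alone, R = ΣλE/(1+Σλh) = 0.9/1.75 = 0.5143 kJ/s.
large caterpillars: E/h = 8.8/11 = 0.8 kJ/s.
Since 0.8 > R, including large caterpillars increases the long-run rate.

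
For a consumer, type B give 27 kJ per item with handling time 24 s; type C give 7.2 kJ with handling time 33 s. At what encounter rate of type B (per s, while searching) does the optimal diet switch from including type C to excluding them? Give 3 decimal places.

Drop type C once their profitability E₂/h₂ falls below the rate achievable on type B alone: E₂/h₂ = λE₁/(1 + λh₁).
Solve for λ: λE₁h₂ = E₂(1 + λh₁) → λ(E₁h₂ − E₂h₁) = E₂ → λ = E₂/(E₁h₂ − E₂h₁).
λ = 7.2/(27×33 − 7.2×24) = 7.2/718.2 = 0.01003 per s.

0.010 per s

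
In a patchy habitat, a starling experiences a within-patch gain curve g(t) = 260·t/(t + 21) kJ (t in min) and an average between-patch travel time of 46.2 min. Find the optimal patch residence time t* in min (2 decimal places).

31.15 min

Optimal t* satisfies g'(t*) = g(t*)/(T + t*).
g'(t) = 260·21/(t + 21)². Setting 260·21/(t+21)² = 260t/[(t+21)(46.2+t)] gives 21(46.2+t) = t(t+21), so t² = 21×46.2 = 970.2.
t* = √970.2 = 31.15 min.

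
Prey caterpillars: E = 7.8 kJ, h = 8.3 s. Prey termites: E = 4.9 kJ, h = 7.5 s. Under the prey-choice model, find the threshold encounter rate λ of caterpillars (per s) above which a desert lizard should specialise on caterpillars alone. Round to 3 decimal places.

0.275 per s

At the threshold, the rate on caterpillars alone equals the profitability of termites: λ·7.8/(1 + λ·8.3) = 4.9/7.5 = 0.6533.
Rearranging, λ(7.8 − 0.6533×8.3) = 0.6533, so λ = 0.6533/2.377 = 0.2748 per s.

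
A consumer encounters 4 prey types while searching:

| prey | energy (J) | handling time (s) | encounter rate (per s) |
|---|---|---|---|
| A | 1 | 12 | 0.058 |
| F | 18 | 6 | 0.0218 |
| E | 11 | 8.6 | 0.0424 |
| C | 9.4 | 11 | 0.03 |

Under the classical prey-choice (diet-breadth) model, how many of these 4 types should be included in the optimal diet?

3

E/h in descending order: F 3, E 1.28, C 0.855, A 0.0833 J/s. The optimal diet is the largest prefix of this list for which every included type satisfies E_i/h_i > R on the types above it.
Rate on top 1: 0.347. E: 1.28 > 0.347 → include.
Rate on top 2: 0.5743. C: 0.855 > 0.5743 → include.
Rate on top 3: 0.6249. A: 0.0833 < 0.6249 → exclude; stop.
Optimal diet: F, E, C — 3 of 4 types.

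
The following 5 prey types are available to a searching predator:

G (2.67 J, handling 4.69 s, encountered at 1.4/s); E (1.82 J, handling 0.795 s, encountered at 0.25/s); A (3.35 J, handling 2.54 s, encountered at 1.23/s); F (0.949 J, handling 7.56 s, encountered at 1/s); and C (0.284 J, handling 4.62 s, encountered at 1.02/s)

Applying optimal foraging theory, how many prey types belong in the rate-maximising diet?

2

Profitabilities (E/h, J/s): E 2.29, A 1.32, G 0.569, F 0.126, C 0.0615. Add prey in this order while the next type's profitability exceeds the intake rate on those already taken.
Rate on top 1: 0.3796. A: 1.32 > 0.3796 → include.
Rate on top 2: 1.058. G: 0.569 < 1.058 → exclude; stop.
Optimal diet: E, A — 2 of 5 types.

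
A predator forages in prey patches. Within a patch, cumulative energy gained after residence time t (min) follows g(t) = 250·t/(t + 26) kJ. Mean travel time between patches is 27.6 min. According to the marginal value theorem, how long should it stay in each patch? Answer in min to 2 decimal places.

26.79 min

By the marginal value theorem, leave when the instantaneous gain rate g'(t) equals the habitat-wide average g(t)/(T + t).
g'(t) = 250·26/(t + 26)². Setting 250·26/(t+26)² = 250t/[(t+26)(27.6+t)] gives 26(27.6+t) = t(t+26), so t² = 26×27.6 = 717.6.
t* = √717.6 = 26.79 min.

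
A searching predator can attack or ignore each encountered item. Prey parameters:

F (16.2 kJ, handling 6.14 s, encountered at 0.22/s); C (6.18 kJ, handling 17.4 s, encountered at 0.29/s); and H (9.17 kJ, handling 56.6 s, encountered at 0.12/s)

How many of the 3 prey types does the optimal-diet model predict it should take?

1

Rank by E/h (kJ/s): F 2.64, C 0.355, H 0.162. Include each in turn until the next type's E/h falls below the running intake rate.
Rate on top 1: 1.516. C: 0.355 < 1.516 → exclude; stop.
Optimal diet: F — 1 of 3 types.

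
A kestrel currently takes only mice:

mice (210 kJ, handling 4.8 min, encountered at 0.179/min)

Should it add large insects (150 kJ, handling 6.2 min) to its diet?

On mice alone, R = ΣλE/(1+Σλh) = 37.59/1.859 = 20.22 kJ/min.
Profitability of large insects: 150/6.2 = 24.19 kJ/min.
24.19 > 20.22, so adding large insects raises the average — include it.

Yes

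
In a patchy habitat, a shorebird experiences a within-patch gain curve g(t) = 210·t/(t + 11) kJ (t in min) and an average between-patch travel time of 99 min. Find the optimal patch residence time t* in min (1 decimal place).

33.0 min

Maximise g(t)/(T+t): set derivative to zero → g'(t)(T+t) = g(t).
g'(t) = 210·11/(t + 11)². Setting 210·11/(t+11)² = 210t/[(t+11)(99+t)] gives 11(99+t) = t(t+11), so t² = 11×99 = 1089.
t* = √1089 = 33 min.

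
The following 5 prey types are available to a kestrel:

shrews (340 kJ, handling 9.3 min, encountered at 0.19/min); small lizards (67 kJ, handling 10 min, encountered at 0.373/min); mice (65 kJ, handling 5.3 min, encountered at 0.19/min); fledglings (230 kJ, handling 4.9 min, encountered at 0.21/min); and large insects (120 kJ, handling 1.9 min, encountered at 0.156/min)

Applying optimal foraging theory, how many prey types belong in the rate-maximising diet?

Rank by E/h (kJ/min): large insects 63.2, fledglings 46.9, shrews 36.6, mice 12.3, small lizards 6.7. Include each in turn until the next type's E/h falls below the running intake rate.
Rate on top 1: 14.44. fledglings: 46.9 > 14.44 → include.
Rate on top 2: 28.82. shrews: 36.6 > 28.82 → include.
Rate on top 3: 32.16. mice: 12.3 < 32.16 → exclude; stop.
Optimal diet: large insects, fledglings, shrews — 3 of 5 types.

3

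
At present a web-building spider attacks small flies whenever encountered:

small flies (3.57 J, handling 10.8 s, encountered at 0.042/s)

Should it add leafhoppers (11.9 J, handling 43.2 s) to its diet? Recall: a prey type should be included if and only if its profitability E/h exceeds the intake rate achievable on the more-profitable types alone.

Yes

On small flies alone, R = ΣλE/(1+Σλh) = 0.1499/1.454 = 0.1032 J/s.
Profitability of leafhoppers: 11.9/43.2 = 0.2755 J/s.
Since 0.2755 > R, including leafhoppers increases the long-run rate.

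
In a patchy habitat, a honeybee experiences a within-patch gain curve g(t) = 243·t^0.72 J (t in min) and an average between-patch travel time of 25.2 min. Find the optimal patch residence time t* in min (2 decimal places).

Optimal t* satisfies g'(t*) = g(t*)/(T + t*).
g'(t) = 0.72·243·t^-0.28. Setting 0.72·243·t^-0.28 = 243·t^0.72/(25.2+t) gives 0.72(25.2+t) = t, so 0.28·t = 0.72×25.2.
t* = 0.72×25.2/0.28 = 64.8 min.

64.80 min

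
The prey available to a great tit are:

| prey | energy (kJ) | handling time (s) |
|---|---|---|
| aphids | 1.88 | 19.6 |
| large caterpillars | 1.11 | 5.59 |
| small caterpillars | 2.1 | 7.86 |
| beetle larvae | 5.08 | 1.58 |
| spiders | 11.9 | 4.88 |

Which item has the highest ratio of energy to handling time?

Profitability E/h (kJ/s): aphids = 1.88/19.6 = 0.0959, large caterpillars = 1.11/5.59 = 0.199, small caterpillars = 2.1/7.86 = 0.267, beetle larvae = 5.08/1.58 = 3.22, spiders = 11.9/4.88 = 2.44.
Ranked: beetle larvae > spiders > small caterpillars > large caterpillars > aphids.

beetle larvae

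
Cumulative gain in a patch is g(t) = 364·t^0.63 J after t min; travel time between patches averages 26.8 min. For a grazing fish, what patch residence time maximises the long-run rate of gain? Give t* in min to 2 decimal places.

Maximise g(t)/(T+t): set derivative to zero → g'(t)(T+t) = g(t).
g'(t) = 0.63·364·t^-0.37. Setting 0.63·364·t^-0.37 = 364·t^0.63/(26.8+t) gives 0.63(26.8+t) = t, so 0.37·t = 0.63×26.8.
t* = 0.63×26.8/0.37 = 45.63 min.

45.63 min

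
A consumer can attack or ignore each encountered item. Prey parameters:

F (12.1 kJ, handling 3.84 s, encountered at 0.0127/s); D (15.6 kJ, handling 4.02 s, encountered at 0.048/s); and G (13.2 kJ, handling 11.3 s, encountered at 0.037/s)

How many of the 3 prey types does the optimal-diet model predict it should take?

3

E/h in descending order: D 3.88, F 3.15, G 1.17 kJ/s. The optimal diet is the largest prefix of this list for which every included type satisfies E_i/h_i > R on the types above it.
Rate on top 1: 0.6277. F: 3.15 > 0.6277 → include.
Rate on top 2: 0.7268. G: 1.17 > 0.7268 → include.
Optimal diet: D, F, G — 3 of 3 types.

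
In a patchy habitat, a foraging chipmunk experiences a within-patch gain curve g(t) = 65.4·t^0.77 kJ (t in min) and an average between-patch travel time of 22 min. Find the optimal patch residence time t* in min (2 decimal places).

73.65 min

Maximise g(t)/(T+t): set derivative to zero → g'(t)(T+t) = g(t).
g'(t) = 0.77·65.4·t^-0.23. Setting 0.77·65.4·t^-0.23 = 65.4·t^0.77/(22+t) gives 0.77(22+t) = t, so 0.23·t = 0.77×22.
t* = 0.77×22/0.23 = 73.65 min.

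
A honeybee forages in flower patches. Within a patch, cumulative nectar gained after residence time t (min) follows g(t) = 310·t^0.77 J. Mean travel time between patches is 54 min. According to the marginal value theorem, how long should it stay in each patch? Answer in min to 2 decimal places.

Optimal t* satisfies g'(t*) = g(t*)/(T + t*).
g'(t) = 0.77·310·t^-0.23. Setting 0.77·310·t^-0.23 = 310·t^0.77/(54+t) gives 0.77(54+t) = t, so 0.23·t = 0.77×54.
t* = 0.77×54/0.23 = 180.8 min.

180.78 min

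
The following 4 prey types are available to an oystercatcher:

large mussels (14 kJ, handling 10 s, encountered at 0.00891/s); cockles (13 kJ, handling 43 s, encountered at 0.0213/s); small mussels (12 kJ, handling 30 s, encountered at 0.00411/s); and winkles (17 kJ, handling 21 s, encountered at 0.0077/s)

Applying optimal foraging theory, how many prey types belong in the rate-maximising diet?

4

Profitabilities (E/h, kJ/s): large mussels 1.4, winkles 0.81, small mussels 0.4, cockles 0.302. Add prey in this order while the next type's profitability exceeds the intake rate on those already taken.
Rate on top 1: 0.1145. winkles: 0.81 > 0.1145 → include.
Rate on top 2: 0.2044. small mussels: 0.4 > 0.2044 → include.
Rate on top 3: 0.2219. cockles: 0.302 > 0.2219 → include.
Optimal diet: large mussels, winkles, small mussels, cockles — 4 of 4 types.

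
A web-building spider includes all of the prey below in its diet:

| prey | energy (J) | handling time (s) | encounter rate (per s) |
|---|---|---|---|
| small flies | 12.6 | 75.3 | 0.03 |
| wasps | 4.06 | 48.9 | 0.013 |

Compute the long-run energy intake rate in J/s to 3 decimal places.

0.111 J/s

R = Σλ_iE_i / (1 + Σλ_ih_i)
Numerator: 0.03×12.6 + 0.013×4.06 = 0.4308
Denominator: 1 + 0.03×75.3 + 0.013×48.9 = 3.895
R = 0.4308/3.895 = 0.1106 J/s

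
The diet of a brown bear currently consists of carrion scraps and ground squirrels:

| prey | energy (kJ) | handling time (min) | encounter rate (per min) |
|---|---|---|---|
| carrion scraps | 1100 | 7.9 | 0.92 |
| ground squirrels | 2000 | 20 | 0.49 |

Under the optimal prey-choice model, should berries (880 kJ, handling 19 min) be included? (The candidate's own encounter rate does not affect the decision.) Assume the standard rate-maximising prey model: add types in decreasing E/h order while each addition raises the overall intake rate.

On carrion scraps and ground squirrels alone, R = ΣλE/(1+Σλh) = 1992/18.07 = 110.3 kJ/min.
Profitability of berries: 880/19 = 46.32 kJ/min.
Since 46.32 < R, time spent handling berries is better spent searching.

No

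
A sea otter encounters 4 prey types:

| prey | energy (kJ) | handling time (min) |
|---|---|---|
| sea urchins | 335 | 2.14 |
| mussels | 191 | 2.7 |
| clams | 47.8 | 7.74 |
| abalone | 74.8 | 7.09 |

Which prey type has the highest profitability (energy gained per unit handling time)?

sea urchins

Profitability E/h (kJ/min): sea urchins = 335/2.14 = 157, mussels = 191/2.7 = 70.7, clams = 47.8/7.74 = 6.18, abalone = 74.8/7.09 = 10.6.
Ranked: sea urchins > mussels > abalone > clams.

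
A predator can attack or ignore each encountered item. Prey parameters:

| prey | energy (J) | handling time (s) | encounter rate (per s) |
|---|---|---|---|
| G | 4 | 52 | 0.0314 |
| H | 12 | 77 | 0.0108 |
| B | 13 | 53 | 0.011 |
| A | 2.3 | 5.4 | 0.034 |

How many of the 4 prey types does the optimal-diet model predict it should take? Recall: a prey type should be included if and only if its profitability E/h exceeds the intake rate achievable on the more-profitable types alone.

3

Rank by E/h (J/s): A 0.426, B 0.245, H 0.156, G 0.0769. Include each in turn until the next type's E/h falls below the running intake rate.
Rate on top 1: 0.06607. B: 0.245 > 0.06607 → include.
Rate on top 2: 0.1252. H: 0.156 > 0.1252 → include.
Rate on top 3: 0.135. G: 0.0769 < 0.135 → exclude; stop.
Optimal diet: A, B, H — 3 of 4 types.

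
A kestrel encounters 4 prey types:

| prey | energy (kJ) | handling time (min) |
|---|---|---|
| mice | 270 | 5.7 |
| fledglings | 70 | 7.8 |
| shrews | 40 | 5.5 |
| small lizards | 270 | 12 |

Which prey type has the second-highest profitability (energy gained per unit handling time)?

Profitability E/h (kJ/min): mice = 270/5.7 = 47.4, fledglings = 70/7.8 = 8.97, shrews = 40/5.5 = 7.27, small lizards = 270/12 = 22.5.
Ranked: mice > small lizards > fledglings > shrews.

small lizards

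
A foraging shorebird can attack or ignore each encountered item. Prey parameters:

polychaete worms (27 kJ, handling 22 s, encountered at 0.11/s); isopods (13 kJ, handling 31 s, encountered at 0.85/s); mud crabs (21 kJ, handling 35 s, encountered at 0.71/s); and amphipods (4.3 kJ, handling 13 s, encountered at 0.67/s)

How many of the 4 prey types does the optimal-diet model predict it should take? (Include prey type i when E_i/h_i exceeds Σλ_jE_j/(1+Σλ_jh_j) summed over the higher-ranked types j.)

1

E/h in descending order: polychaete worms 1.23, mud crabs 0.6, isopods 0.419, amphipods 0.331 kJ/s. The optimal diet is the largest prefix of this list for which every included type satisfies E_i/h_i > R on the types above it.
Rate on top 1: 0.8684. mud crabs: 0.6 < 0.8684 → exclude; stop.
Optimal diet: polychaete worms — 1 of 4 types.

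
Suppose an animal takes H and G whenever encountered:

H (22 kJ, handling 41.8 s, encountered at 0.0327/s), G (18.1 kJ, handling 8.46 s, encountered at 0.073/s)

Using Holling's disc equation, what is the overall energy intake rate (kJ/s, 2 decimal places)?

Energy encountered per unit search time: 0.0327×22 + 0.073×18.1 = 2.041 kJ/s.
Handling time per unit search time: 0.0327×41.8 + 0.073×8.46 = 1.984.
Rate = 2.041/(1 + 1.984) = 0.6838 kJ/s.

0.68 kJ/s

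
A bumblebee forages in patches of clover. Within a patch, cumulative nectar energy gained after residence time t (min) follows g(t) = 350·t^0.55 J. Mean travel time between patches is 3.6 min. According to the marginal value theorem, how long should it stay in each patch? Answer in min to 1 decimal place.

4.4 min

Optimal t* satisfies g'(t*) = g(t*)/(T + t*).
g'(t) = 0.55·350·t^-0.45. Setting 0.55·350·t^-0.45 = 350·t^0.55/(3.6+t) gives 0.55(3.6+t) = t, so 0.45·t = 0.55×3.6.
t* = 0.55×3.6/0.45 = 4.4 min.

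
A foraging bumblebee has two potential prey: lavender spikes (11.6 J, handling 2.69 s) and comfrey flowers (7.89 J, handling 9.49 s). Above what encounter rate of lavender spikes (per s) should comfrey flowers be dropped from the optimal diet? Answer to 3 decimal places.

0.089 per s

Drop comfrey flowers once their profitability E₂/h₂ falls below the rate achievable on lavender spikes alone: E₂/h₂ = λE₁/(1 + λh₁).
Solve for λ: λE₁h₂ = E₂(1 + λh₁) → λ(E₁h₂ − E₂h₁) = E₂ → λ = E₂/(E₁h₂ − E₂h₁).
λ = 7.89/(11.6×9.49 − 7.89×2.69) = 7.89/88.86 = 0.08879 per s.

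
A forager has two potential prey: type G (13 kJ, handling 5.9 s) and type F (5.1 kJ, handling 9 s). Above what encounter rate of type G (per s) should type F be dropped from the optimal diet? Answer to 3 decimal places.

0.059 per s

At the threshold, the rate on type G alone equals the profitability of type F: λ·13/(1 + λ·5.9) = 5.1/9 = 0.5667.
Rearranging, λ(13 − 0.5667×5.9) = 0.5667, so λ = 0.5667/9.657 = 0.05868 per s.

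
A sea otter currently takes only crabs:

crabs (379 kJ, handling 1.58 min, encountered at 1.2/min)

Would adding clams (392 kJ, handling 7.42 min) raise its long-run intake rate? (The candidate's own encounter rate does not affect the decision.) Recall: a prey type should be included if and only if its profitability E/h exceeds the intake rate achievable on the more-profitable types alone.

No

Intake rate on the current diet: R = (1.2×379) / (1 + 1.2×1.58) = 454.8/2.896 = 157 kJ/min.
Profitability of clams: 392/7.42 = 52.83 kJ/min.
52.83 < 157, so adding clams would lower the average — exclude it.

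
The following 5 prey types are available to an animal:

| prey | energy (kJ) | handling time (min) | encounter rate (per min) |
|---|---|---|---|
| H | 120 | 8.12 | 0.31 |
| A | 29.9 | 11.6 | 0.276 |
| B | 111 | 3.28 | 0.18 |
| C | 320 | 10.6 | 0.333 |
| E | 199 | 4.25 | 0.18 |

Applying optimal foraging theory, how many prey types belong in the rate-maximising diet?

3

Rank by E/h (kJ/min): E 46.8, B 33.8, C 30.2, H 14.8, A 2.58. Include each in turn until the next type's E/h falls below the running intake rate.
Rate on top 1: 20.29. B: 33.8 > 20.29 → include.
Rate on top 2: 23.69. C: 30.2 > 23.69 → include.
Rate on top 3: 27.59. H: 14.8 < 27.59 → exclude; stop.
Optimal diet: E, B, C — 3 of 5 types.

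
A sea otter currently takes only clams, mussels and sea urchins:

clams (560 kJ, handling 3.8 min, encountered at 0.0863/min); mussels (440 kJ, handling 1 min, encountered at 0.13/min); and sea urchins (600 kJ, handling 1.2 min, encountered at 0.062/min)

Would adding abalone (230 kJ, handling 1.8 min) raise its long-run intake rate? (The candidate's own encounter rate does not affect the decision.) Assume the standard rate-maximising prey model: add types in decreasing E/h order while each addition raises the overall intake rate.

Yes

Current rate: (0.0863×560 + 0.13×440 + 0.062×600)/(1 + 0.0863×3.8 + 0.13×1 + 0.062×1.2) = 93.14 kJ/min.
Profitability of abalone: 230/1.8 = 127.8 kJ/min.
127.8 > 93.14, so adding abalone raises the average — include it.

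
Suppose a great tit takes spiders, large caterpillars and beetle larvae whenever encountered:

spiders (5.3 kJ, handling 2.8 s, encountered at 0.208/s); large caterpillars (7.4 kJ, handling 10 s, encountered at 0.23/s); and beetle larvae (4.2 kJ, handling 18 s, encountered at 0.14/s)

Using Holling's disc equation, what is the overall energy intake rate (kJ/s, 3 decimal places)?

R = (0.208×5.3 + 0.23×7.4 + 0.14×4.2) / (1 + 0.208×2.8 + 0.23×10 + 0.14×18) = 3.392/6.402 = 0.5299 kJ/s.

0.530 kJ/s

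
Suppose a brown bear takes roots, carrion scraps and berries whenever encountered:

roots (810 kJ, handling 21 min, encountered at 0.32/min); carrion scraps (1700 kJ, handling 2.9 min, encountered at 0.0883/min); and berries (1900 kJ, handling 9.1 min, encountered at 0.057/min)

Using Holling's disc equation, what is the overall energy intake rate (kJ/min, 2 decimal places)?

Energy encountered per unit search time: 0.32×810 + 0.0883×1700 + 0.057×1900 = 517.6 kJ/min.
Handling time per unit search time: 0.32×21 + 0.0883×2.9 + 0.057×9.1 = 7.495.
Rate = 517.6/(1 + 7.495) = 60.93 kJ/min.

60.93 kJ/min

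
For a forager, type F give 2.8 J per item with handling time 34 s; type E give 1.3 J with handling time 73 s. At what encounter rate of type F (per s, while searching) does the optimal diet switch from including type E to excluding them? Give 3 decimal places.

The zero-one rule: include type E iff E₂/h₂ > λE₁/(1+λh₁). Equality gives the switch point.
λE₁h₂ = E₂ + λE₂h₁ ⇒ λ = E₂/(E₁h₂ − E₂h₁) = 1.3/(204.4 − 44.2) = 0.008115 per s.

0.008 per s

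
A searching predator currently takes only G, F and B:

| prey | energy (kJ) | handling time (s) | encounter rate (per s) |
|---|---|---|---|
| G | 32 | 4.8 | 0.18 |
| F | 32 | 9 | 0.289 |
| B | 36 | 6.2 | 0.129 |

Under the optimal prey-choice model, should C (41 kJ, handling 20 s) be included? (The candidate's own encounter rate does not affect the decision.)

Intake rate on the current diet: R = (0.18×32 + 0.289×32 + 0.129×36) / (1 + 0.18×4.8 + 0.289×9 + 0.129×6.2) = 19.65/5.265 = 3.733 kJ/s.
C: E/h = 41/20 = 2.05 kJ/s.
Since 2.05 < R, time spent handling C is better spent searching.

No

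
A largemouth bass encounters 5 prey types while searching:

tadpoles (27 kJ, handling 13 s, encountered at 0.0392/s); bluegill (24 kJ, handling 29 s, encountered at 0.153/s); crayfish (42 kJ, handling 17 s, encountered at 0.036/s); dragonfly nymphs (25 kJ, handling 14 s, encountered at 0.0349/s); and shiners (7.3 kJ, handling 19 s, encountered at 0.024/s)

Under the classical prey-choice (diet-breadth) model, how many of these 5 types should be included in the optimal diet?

3

E/h in descending order: crayfish 2.47, tadpoles 2.08, dragonfly nymphs 1.79, bluegill 0.828, shiners 0.384 kJ/s. The optimal diet is the largest prefix of this list for which every included type satisfies E_i/h_i > R on the types above it.
Rate on top 1: 0.938. tadpoles: 2.08 > 0.938 → include.
Rate on top 2: 1.212. dragonfly nymphs: 1.79 > 1.212 → include.
Rate on top 3: 1.319. bluegill: 0.828 < 1.319 → exclude; stop.
Optimal diet: crayfish, tadpoles, dragonfly nymphs — 3 of 5 types.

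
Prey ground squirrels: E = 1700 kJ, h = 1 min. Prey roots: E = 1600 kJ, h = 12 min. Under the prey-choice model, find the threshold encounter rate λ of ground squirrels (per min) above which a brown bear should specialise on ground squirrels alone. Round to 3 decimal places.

0.085 per min

The zero-one rule: include roots iff E₂/h₂ > λE₁/(1+λh₁). Equality gives the switch point.
λE₁h₂ = E₂ + λE₂h₁ ⇒ λ = E₂/(E₁h₂ − E₂h₁) = 1600/(2.04e+04 − 1600) = 0.08511 per min.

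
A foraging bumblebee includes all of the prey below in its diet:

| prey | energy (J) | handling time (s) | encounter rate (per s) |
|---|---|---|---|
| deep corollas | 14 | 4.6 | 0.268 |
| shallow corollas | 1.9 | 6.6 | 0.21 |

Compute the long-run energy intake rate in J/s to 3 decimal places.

1.147 J/s

R = Σλ_iE_i / (1 + Σλ_ih_i)
Numerator: 0.268×14 + 0.21×1.9 = 4.151
Denominator: 1 + 0.268×4.6 + 0.21×6.6 = 3.619
R = 4.151/3.619 = 1.147 J/s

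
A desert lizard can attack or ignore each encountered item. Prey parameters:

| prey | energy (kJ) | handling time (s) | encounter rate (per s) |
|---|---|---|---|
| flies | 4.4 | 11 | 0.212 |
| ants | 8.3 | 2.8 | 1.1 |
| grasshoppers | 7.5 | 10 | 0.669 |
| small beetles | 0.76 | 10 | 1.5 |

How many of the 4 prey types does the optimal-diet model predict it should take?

E/h in descending order: ants 2.96, grasshoppers 0.75, flies 0.4, small beetles 0.076 kJ/s. The optimal diet is the largest prefix of this list for which every included type satisfies E_i/h_i > R on the types above it.
Rate on top 1: 2.238. grasshoppers: 0.75 < 2.238 → exclude; stop.
Optimal diet: ants — 1 of 4 types.

1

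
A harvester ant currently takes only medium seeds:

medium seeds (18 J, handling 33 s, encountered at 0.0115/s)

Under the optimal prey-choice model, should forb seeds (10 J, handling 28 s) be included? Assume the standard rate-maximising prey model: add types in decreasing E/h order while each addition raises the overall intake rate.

Yes

On medium seeds alone, R = ΣλE/(1+Σλh) = 0.207/1.379 = 0.1501 J/s.
forb seeds: E/h = 10/28 = 0.3571 J/s.
0.3571 > 0.1501, so adding forb seeds raises the average — include it.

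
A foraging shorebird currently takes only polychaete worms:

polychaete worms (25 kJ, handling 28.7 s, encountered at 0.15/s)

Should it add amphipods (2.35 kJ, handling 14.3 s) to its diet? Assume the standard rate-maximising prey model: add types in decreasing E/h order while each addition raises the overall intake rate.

Intake rate on the current diet: R = (0.15×25) / (1 + 0.15×28.7) = 3.75/5.305 = 0.7069 kJ/s.
Profitability of amphipods: 2.35/14.3 = 0.1643 kJ/s.
Since 0.1643 < R, time spent handling amphipods is better spent searching.

No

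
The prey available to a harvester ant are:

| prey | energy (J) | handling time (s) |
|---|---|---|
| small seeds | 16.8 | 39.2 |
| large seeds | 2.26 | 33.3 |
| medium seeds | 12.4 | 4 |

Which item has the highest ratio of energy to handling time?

In descending order of E/h:
medium seeds: 12.4/4 = 3.1 J/s
small seeds: 16.8/39.2 = 0.429 J/s
large seeds: 2.26/33.3 = 0.0679 J/s

medium seeds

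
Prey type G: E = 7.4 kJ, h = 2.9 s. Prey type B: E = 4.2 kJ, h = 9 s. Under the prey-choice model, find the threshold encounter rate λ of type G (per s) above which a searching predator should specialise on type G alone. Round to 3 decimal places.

At the threshold, the rate on type G alone equals the profitability of type B: λ·7.4/(1 + λ·2.9) = 4.2/9 = 0.4667.
Rearranging, λ(7.4 − 0.4667×2.9) = 0.4667, so λ = 0.4667/6.047 = 0.07718 per s.

0.077 per s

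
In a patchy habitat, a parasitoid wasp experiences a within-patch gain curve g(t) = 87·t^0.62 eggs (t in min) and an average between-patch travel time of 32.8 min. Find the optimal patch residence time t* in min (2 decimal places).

Optimal t* satisfies g'(t*) = g(t*)/(T + t*).
g'(t) = 0.62·87·t^-0.38. Setting 0.62·87·t^-0.38 = 87·t^0.62/(32.8+t) gives 0.62(32.8+t) = t, so 0.38·t = 0.62×32.8.
t* = 0.62×32.8/0.38 = 53.52 min.

53.52 min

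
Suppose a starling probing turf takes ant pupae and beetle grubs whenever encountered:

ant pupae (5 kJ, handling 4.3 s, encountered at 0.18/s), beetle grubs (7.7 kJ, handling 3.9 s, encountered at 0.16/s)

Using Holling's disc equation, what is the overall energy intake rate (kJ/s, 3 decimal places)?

R = Σλ_iE_i / (1 + Σλ_ih_i)
Numerator: 0.18×5 + 0.16×7.7 = 2.132
Denominator: 1 + 0.18×4.3 + 0.16×3.9 = 2.398
R = 2.132/2.398 = 0.8891 kJ/s

0.889 kJ/s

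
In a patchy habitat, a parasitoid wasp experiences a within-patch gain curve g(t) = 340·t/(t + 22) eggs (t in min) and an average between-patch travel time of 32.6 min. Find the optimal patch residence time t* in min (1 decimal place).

26.8 min

By the marginal value theorem, leave when the instantaneous gain rate g'(t) equals the habitat-wide average g(t)/(T + t).
g'(t) = 340·22/(t + 22)². Setting 340·22/(t+22)² = 340t/[(t+22)(32.6+t)] gives 22(32.6+t) = t(t+22), so t² = 22×32.6 = 717.2.
t* = √717.2 = 26.78 min.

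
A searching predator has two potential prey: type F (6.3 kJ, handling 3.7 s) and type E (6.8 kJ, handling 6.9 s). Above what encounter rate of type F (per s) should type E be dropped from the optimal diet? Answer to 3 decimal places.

The zero-one rule: include type E iff E₂/h₂ > λE₁/(1+λh₁). Equality gives the switch point.
λE₁h₂ = E₂ + λE₂h₁ ⇒ λ = E₂/(E₁h₂ − E₂h₁) = 6.8/(43.47 − 25.16) = 0.3714 per s.

0.371 per s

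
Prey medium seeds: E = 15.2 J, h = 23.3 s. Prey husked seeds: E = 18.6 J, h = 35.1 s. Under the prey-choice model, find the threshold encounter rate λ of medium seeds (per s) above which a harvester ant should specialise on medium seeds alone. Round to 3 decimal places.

0.186 per s

The zero-one rule: include husked seeds iff E₂/h₂ > λE₁/(1+λh₁). Equality gives the switch point.
λE₁h₂ = E₂ + λE₂h₁ ⇒ λ = E₂/(E₁h₂ − E₂h₁) = 18.6/(533.5 − 433.4) = 0.1857 per s.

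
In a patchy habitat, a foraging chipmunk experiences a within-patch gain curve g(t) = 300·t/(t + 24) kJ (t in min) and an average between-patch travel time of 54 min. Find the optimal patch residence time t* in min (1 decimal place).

36.0 min

Maximise g(t)/(T+t): set derivative to zero → g'(t)(T+t) = g(t).
g'(t) = 300·24/(t + 24)². Setting 300·24/(t+24)² = 300t/[(t+24)(54+t)] gives 24(54+t) = t(t+24), so t² = 24×54 = 1296.
t* = √1296 = 36 min.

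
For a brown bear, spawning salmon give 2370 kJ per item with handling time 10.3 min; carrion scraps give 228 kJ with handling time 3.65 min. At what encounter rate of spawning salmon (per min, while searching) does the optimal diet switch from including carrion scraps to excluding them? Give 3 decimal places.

0.036 per min

At the threshold, the rate on spawning salmon alone equals the profitability of carrion scraps: λ·2370/(1 + λ·10.3) = 228/3.65 = 62.47.
Rearranging, λ(2370 − 62.47×10.3) = 62.47, so λ = 62.47/1727 = 0.03618 per min.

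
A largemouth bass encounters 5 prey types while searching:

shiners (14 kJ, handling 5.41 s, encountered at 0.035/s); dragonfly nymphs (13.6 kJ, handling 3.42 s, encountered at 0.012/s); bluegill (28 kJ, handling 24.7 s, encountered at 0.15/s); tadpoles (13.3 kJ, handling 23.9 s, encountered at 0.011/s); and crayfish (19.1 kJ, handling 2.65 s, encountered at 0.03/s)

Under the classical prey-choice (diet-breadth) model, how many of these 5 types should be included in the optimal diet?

Rank by E/h (kJ/s): crayfish 7.21, dragonfly nymphs 3.98, shiners 2.59, bluegill 1.13, tadpoles 0.556. Include each in turn until the next type's E/h falls below the running intake rate.
Rate on top 1: 0.5308. dragonfly nymphs: 3.98 > 0.5308 → include.
Rate on top 2: 0.657. shiners: 2.59 > 0.657 → include.
Rate on top 3: 0.9361. bluegill: 1.13 > 0.9361 → include.
Rate on top 4: 1.082. tadpoles: 0.556 < 1.082 → exclude; stop.
Optimal diet: crayfish, dragonfly nymphs, shiners, bluegill — 4 of 5 types.

4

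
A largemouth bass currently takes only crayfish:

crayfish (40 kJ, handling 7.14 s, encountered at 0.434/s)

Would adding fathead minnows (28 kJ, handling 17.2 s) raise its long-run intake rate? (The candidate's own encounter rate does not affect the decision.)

Intake rate on the current diet: R = (0.434×40) / (1 + 0.434×7.14) = 17.36/4.099 = 4.235 kJ/s.
Profitability of fathead minnows: 28/17.2 = 1.628 kJ/s.
1.628 < 4.235, so adding fathead minnows would lower the average — exclude it.

No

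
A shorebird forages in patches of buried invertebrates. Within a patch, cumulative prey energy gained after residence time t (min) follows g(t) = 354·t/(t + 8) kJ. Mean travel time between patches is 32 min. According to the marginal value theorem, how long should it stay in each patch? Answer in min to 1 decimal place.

By the marginal value theorem, leave when the instantaneous gain rate g'(t) equals the habitat-wide average g(t)/(T + t).
g'(t) = 354·8/(t + 8)². Setting 354·8/(t+8)² = 354t/[(t+8)(32+t)] gives 8(32+t) = t(t+8), so t² = 8×32 = 256.
t* = √256 = 16 min.

16.0 min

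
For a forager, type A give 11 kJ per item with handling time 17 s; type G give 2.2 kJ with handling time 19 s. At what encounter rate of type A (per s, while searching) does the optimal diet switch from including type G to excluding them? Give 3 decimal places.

0.013 per s

Drop type G once their profitability E₂/h₂ falls below the rate achievable on type A alone: E₂/h₂ = λE₁/(1 + λh₁).
Solve for λ: λE₁h₂ = E₂(1 + λh₁) → λ(E₁h₂ − E₂h₁) = E₂ → λ = E₂/(E₁h₂ − E₂h₁).
λ = 2.2/(11×19 − 2.2×17) = 2.2/171.6 = 0.01282 per s.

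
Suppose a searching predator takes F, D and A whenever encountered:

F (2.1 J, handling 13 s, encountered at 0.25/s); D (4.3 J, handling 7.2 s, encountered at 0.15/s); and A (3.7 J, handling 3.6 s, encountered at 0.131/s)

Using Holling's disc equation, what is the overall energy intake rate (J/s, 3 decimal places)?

0.285 J/s

R = Σλ_iE_i / (1 + Σλ_ih_i)
Numerator: 0.25×2.1 + 0.15×4.3 + 0.131×3.7 = 1.655
Denominator: 1 + 0.25×13 + 0.15×7.2 + 0.131×3.6 = 5.802
R = 1.655/5.802 = 0.2852 J/s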